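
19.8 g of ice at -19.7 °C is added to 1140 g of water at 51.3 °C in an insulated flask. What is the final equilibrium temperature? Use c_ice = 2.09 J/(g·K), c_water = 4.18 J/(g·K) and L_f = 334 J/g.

Taking heat into each body as positive, Σ m c ΔT = 0:
warm ice to 0 °C: 19.8·2.09·(0 − (-19.7)) = 815.23; fusion: m_ice L_f = 19.8·334 = 6613.2; warm the meltwater: 82.76 T; water: 4765.2(T − 51.3)
4848 T = 244455 − 7428.4 = 237026
T ≈ 48.89 °C. Since T > 0 °C, the all-ice-melts assumption holds.

T_f ≈ 48.9 °C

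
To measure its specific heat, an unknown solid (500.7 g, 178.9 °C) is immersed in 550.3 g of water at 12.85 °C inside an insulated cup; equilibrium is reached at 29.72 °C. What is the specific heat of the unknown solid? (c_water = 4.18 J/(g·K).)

m_s c (T_s − T_f) = m_water c_water (T_f − T_0):
500.7×c×(178.9 − 29.72) = 550.3×4.18×(29.72 − 12.85)
74694 c = 38805  ⇒  c ≈ 0.5195 J/(g·K)

c ≈ 0.52 J/(g·K)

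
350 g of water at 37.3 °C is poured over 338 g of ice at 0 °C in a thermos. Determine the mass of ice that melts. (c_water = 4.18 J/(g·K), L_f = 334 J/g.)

m_melted ≈ 163 g

Water can give up m c ΔT = 350·4.18·37.3 = 54570 J before reaching 0 °C.
To melt every bit of ice: 338·334 = 112892 J.
Since 54570 < 112892 J, not all the ice melts; equilibrium is at 0 °C.
m_melted·334 = 54570  ⇒  m_melted ≈ 163.4 g.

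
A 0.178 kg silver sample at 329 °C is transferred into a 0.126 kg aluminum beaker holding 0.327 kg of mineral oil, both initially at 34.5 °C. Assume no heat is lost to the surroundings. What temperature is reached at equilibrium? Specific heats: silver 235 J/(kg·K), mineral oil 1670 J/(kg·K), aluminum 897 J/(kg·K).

T_f ≈ 52.1 °C

Conservation of energy gives ΣQ = 0:
0.178·235·(T − 329) + 0.327·1670·(T − 34.5) + 0.126·897·(T − 34.5) = 0
41.83(T − 329) + 546.09(T − 34.5) + 113.02(T − 34.5) = 0
(41.83 + 546.09 + 113.02) T = 41.83·329 + 546.09·34.5 + 113.02·34.5
T ≈ 52.07 °C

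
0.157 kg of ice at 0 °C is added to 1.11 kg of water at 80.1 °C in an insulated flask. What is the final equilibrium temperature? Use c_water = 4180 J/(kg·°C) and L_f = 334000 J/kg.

T_f ≈ 60.3 °C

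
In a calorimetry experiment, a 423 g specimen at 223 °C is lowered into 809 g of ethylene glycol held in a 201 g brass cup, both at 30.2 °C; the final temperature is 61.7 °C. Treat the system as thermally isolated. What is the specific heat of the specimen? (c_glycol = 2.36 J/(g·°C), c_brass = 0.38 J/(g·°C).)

Energy conservation, ΣQ = 0:
423·c·(61.7 − 223) + 809·2.36·(61.7 − 30.2) + 201·0.38·(61.7 − 30.2) = 0
-68230 c = -62547
c = -62547/-68230 ≈ 0.9167 J/(g·°C)

c ≈ 0.917 J/(g·°C)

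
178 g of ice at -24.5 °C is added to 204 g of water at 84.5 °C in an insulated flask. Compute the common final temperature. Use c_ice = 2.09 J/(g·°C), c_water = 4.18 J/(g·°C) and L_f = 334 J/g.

Heat gained plus heat lost sum to zero:
warm ice to 0 °C: 178×2.09×(0 − (-24.5)) = 9114.5
  melt ice: 178×334 = 59452
  meltwater 0→T: 178×4.18×T = 744.04 T
  water: 852.72(T − 84.5)
1596.8 T = 72055 − 68566 = 3488.3
T ≈ 2.18 °C — above 0 °C, consistent with complete melting.

T_f ≈ 2.2 °C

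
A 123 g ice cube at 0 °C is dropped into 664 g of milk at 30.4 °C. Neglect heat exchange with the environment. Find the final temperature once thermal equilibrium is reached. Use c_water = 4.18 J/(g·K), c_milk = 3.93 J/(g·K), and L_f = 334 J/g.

T_f ≈ 12.2 °C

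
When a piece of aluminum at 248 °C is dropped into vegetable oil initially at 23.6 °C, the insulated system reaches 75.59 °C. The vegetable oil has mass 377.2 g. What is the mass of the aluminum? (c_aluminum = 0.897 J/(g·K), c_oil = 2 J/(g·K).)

m ≈ 254 g

Let T be the final temperature. ΣQ_i = 0:
m×0.897×(75.59 − 248) + 377.2×2×(75.59 − 23.6) = 0
-154.65 m = -39221
m = -39221/-154.65 ≈ 253.6 g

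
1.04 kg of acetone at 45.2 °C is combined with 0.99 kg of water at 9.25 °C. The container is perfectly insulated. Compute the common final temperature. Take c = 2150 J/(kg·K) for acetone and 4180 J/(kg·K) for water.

T_f ≈ 21.9 °C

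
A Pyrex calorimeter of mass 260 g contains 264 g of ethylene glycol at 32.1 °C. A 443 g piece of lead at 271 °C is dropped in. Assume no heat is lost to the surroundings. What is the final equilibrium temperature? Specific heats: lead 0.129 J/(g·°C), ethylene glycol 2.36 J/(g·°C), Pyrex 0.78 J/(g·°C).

Setting the total heat transfer to zero:
443×0.129×(T − 271) + 264×2.36×(T − 32.1) + 260×0.78×(T − 32.1) = 0
57.15(T − 271) + 623.04(T − 32.1) + 202.8(T − 32.1) = 0
882.99 T = 41996
T = 41996 / 882.99 = 47.6 °C

T_f ≈ 47.6 °C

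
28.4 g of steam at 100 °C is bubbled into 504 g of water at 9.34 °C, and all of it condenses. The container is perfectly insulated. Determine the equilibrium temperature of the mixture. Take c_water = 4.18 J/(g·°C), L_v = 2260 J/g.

T_f ≈ 43.0 °C

Taking heat into each body as positive, Σ m c ΔT = 0:
condense steam: −28.4·2260 = −64184; condensed water 100 °C→T: 118.71(T − 100); water warms: 504·4.18·(T − 9.34) = 2106.7(T − 9.34)
2225.4 T = 64184 + 11871 + 19677 = 95732
T ≈ 43.02 °C — below 100 °C, confirming all the steam condensed.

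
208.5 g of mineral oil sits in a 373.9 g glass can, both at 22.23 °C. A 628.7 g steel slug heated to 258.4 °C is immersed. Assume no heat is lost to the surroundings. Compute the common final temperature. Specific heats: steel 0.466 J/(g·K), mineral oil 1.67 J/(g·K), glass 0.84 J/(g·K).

T_f ≈ 94.7 °C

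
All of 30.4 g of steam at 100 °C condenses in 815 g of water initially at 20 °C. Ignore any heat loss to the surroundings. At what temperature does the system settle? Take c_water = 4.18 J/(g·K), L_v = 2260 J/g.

T_f ≈ 42.3 °C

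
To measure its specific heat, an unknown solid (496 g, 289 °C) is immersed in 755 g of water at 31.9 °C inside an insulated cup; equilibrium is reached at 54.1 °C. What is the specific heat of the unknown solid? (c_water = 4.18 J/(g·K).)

c ≈ 0.601 J/(g·K)

Setting the total heat transfer to zero:
496·c·(54.1 − 289) + 755·4.18·(54.1 − 31.9) = 0
-116510 c = -70061
c = -70061/-116510 ≈ 0.6013 J/(g·K)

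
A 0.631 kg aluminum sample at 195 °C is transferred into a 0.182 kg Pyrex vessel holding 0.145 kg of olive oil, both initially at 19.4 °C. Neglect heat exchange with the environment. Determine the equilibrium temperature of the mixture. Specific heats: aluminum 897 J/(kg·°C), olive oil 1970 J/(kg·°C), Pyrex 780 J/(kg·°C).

T_f ≈ 119.4 °C

With ΣQ=0 the equilibrium temperature is the m·c-weighted mean:
T_f = (566.01×195 + 285.65×19.4 + 141.96×19.4) / (566.01 + 285.65 + 141.96)
    = 118667 / 993.62 ≈ 119.43 °C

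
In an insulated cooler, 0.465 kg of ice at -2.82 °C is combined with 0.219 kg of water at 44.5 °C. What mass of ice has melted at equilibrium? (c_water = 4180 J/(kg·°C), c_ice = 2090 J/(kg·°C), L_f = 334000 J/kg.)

m_melted ≈ 0.114 kg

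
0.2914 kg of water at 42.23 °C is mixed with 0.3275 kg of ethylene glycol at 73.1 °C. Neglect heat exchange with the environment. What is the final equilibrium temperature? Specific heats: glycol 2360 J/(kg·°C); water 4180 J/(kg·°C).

T_f ≈ 54.2 °C

Taking heat into each body as positive, Σ m c ΔT = 0:
0.3275·2360·(T − 73.1) + 0.2914·4180·(T − 42.23) = 0
1991 T = 107937
T ≈ 54.21 °C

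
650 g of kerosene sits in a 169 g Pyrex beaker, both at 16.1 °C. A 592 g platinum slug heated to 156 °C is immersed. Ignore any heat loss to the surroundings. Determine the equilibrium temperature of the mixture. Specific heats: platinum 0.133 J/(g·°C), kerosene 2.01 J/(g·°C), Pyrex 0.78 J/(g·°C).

T_f ≈ 23.4 °C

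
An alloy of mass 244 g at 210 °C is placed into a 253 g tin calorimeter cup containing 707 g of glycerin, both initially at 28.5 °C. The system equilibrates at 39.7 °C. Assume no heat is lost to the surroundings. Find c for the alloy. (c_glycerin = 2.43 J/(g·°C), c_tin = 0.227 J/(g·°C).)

c ≈ 0.479 J/(g·°C)

Net heat exchanged in the isolated system is zero:
244×c×(39.7 − 210) + 707×2.43×(39.7 − 28.5) + 253×0.227×(39.7 − 28.5) = 0
-41553 c = -19885
c = -19885/-41553 ≈ 0.4785 J/(g·°C)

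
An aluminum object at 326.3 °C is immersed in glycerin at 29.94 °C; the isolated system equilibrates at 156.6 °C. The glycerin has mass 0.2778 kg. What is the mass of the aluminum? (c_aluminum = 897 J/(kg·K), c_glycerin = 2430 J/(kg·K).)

m ≈ 0.562 kg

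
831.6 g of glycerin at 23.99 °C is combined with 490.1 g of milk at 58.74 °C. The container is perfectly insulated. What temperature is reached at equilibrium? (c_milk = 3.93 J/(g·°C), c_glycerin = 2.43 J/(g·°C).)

T_f ≈ 40.9 °C

Energy conservation, ΣQ = 0:
490.1×3.93×(T − 58.74) + 831.6×2.43×(T − 23.99) = 0
(1926.1 + 2020.8) T = 1926.1×58.74 + 2020.8×23.99
T ≈ 40.95 °C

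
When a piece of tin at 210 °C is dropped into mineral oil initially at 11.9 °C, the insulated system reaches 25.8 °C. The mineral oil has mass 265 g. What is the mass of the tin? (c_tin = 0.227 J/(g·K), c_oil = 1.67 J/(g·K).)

|Q_tin| = |Q_oil|:
m×0.227×(210 − 25.8) = 265×1.67×(25.8 − 11.9)
41.81 m = 6151.4  ⇒  m ≈ 147.1 g

m ≈ 147 g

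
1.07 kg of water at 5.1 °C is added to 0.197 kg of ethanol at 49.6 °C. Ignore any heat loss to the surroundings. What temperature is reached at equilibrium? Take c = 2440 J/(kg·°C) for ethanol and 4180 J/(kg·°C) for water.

T_f ≈ 9.4 °C

Taking heat into each body as positive, Σ m c ΔT = 0:
0.197*2440*(T − 49.6) + 1.07*4180*(T − 5.1) = 0
480.68(T − 49.6) + 4472.6(T − 5.1) = 0
4953.3 T = 46652
T ≈ 9.42 °C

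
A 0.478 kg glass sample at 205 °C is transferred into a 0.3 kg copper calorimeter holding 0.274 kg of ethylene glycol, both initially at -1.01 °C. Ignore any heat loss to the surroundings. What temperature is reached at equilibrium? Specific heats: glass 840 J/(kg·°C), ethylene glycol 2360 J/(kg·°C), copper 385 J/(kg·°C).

T_f ≈ 70.1 °C

T_f = Σ m_i c_i T_i / Σ m_i c_i:
T_f = (401.52*205 + 646.64*(-1.01) + 115.5*(-1.01)) / (401.52 + 646.64 + 115.5)
    = 81542 / 1163.7 ≈ 70.07 °C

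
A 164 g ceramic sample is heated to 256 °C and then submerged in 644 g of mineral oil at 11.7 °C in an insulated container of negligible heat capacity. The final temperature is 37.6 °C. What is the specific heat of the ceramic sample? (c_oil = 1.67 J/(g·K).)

c ≈ 0.778 J/(g·K)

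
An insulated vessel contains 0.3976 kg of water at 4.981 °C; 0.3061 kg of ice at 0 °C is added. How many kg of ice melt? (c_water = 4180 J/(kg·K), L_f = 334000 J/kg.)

m_melted ≈ 0.0248 kg

Cooling the water to 0 °C releases 0.3976×4180×4.981 = 8278.3 J.
Melting all 0.3061 kg of ice would need 0.3061×334000 = 102237 J.
That's not enough to melt it all — equilibrium is at 0 °C with ice remaining.
m_melt = 8278.3 / L_f = 0.02479 kg.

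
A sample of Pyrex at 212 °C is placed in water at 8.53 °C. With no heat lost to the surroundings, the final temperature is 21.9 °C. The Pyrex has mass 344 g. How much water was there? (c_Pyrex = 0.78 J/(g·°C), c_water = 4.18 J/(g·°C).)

m ≈ 913 g

|Q_Pyrex| = |Q_water|:
344×0.78×(212 − 21.9) = m×4.18×(21.9 − 8.53)
55.89 m = 51008  ⇒  m ≈ 912.7 g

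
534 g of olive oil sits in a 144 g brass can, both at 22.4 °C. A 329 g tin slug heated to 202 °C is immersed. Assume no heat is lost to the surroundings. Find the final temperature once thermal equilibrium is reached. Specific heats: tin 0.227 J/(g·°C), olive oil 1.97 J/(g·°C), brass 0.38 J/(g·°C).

T_f ≈ 33.8 °C

Net heat exchanged in the isolated system is zero:
329×0.227×(T − 202) + 534×1.97×(T − 22.4) + 144×0.38×(T − 22.4) = 0
74.68(T − 202) + 1052(T − 22.4) + 54.72(T − 22.4) = 0
1181.4 T = 39876
T = 39876 / 1181.4 = 33.8 °C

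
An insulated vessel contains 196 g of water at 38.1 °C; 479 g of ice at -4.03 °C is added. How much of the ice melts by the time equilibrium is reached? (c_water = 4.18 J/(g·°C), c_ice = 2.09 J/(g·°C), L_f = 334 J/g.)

m_melted ≈ 81.4 g

Water can give up m c ΔT = 196·4.18·38.1 = 31215 J before reaching 0 °C.
Warming the ice to 0 °C takes 479·2.09·4.03 = 4034.5 J, leaving 27180 J for melting.
Fully melting the ice requires m_ice L_f = 479·334 = 159986 J.
27180 J < 159986 J, so only part of the ice melts and the system sits at 0 °C.
m_melt = 27180 / L_f = 81.38 g.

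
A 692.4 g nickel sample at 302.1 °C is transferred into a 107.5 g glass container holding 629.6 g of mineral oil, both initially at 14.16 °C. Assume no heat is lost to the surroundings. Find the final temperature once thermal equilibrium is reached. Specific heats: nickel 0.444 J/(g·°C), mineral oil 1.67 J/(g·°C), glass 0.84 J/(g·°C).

Taking heat into each body as positive, Σ m c ΔT = 0:
692.4*0.444*(T − 302.1) + 629.6*1.67*(T − 14.16) + 107.5*0.84*(T − 14.16) = 0
307.43(T − 302.1) + 1051.4(T − 14.16) + 90.3(T − 14.16) = 0
1449.2 T = 109040
T ≈ 75.24 °C

T_f ≈ 75.2 °C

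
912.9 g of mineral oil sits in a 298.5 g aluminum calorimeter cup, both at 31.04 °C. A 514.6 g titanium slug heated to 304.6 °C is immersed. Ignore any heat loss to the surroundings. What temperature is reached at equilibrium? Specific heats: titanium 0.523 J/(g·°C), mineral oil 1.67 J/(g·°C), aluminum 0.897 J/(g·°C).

T_f ≈ 66.8 °C

With ΣQ=0 the equilibrium temperature is the m·c-weighted mean:
T_f = (269.14·304.6 + 1524.5·31.04 + 267.75·31.04) / (269.14 + 1524.5 + 267.75)
    = 137612 / 2061.4 ≈ 66.76 °C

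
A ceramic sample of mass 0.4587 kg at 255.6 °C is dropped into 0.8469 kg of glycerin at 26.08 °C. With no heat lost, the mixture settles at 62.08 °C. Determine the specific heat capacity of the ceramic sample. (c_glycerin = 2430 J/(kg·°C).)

c ≈ 835 J/(kg·°C)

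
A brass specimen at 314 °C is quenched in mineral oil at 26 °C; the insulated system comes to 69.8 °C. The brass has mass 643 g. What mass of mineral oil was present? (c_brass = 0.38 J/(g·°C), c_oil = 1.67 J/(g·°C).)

Taking heat into each body as positive, Σ m c ΔT = 0:
643·0.38·(69.8 − 314) + m·1.67·(69.8 − 26) = 0
73.15 m = 59668
m = 59668/73.15 ≈ 815.7 g

m ≈ 816 g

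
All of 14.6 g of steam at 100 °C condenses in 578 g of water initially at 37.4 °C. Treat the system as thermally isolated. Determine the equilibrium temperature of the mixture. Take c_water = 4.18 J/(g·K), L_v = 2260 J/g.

Net heat exchanged in the isolated system is zero:
latent heat released on condensation: 14.6×2260 = 32996
  condensate cools 100→T: 14.6×4.18×(T − 100) = 61.03(T − 100)
  water warms: 578×4.18×(T − 37.4) = 2416(T − 37.4)
2477.1 T = 32996 + 6102.8 + 90360 = 129459
T ≈ 52.26 °C (< 100 °C, so full condensation is consistent).

T_f ≈ 52.3 °C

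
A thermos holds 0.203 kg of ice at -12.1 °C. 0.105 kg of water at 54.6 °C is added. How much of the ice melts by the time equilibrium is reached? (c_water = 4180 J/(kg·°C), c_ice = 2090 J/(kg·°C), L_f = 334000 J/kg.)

Heat available from the water dropping to 0 °C: 0.105×4180×54.6 = 23964 J.
Of that, 0.203×2090×12.1 = 5133.7 J goes to bring the ice to 0 °C, leaving 18830 J.
Fully melting the ice requires m_ice L_f = 0.203×334000 = 67802 J.
Since 18830 < 67802 J, not all the ice melts; equilibrium is at 0 °C.
m_melted×334000 = 18830  ⇒  m_melted ≈ 0.05638 kg.

m_melted ≈ 0.0564 kg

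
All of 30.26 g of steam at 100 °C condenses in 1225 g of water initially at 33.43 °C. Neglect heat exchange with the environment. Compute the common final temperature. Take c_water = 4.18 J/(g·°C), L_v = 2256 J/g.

Heat gained plus heat lost sum to zero:
steam→water at 100 °C releases m L_v = 30.26×2256 = 68267; condensed water 100 °C→T: 126.49(T − 100); water warms: 1225×4.18×(T − 33.43) = 5120.5(T − 33.43)
5247 T = 68267 + 12649 + 171178 = 252094
T ≈ 48.05 °C (< 100 °C, so full condensation is consistent).

T_f ≈ 48.0 °C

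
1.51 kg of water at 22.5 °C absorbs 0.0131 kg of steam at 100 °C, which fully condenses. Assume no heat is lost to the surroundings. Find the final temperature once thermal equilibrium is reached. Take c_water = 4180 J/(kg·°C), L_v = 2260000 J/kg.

T_f ≈ 27.8 °C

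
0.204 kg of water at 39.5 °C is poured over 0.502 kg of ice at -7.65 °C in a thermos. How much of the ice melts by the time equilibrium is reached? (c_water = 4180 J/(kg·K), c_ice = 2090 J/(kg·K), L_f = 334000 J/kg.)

Water can give up m c ΔT = 0.204×4180×39.5 = 33682 J before reaching 0 °C.
Of that, 0.502×2090×7.65 = 8026.2 J goes to bring the ice to 0 °C, leaving 25656 J.
Melting all 0.502 kg of ice would need 0.502×334000 = 167668 J.
That's not enough to melt it all — equilibrium is at 0 °C with ice remaining.
m_melt = 25656 / L_f = 0.07682 kg.

m_melted ≈ 0.0768 kg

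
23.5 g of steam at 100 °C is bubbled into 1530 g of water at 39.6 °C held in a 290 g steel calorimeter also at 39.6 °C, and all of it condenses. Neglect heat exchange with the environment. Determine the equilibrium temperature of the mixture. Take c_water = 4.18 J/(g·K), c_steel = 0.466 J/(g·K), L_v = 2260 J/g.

T_f ≈ 48.5 °C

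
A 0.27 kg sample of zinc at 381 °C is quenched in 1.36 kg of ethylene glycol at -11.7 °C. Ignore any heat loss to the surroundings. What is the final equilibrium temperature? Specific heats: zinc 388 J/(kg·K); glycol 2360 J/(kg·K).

T_f ≈ 0.7 °C

Net heat exchanged in the isolated system is zero:
0.27*388*(T − 381) + 1.36*2360*(T − (-11.7)) = 0
104.76(T − 381) + 3209.6(T − (-11.7)) = 0
3314.4 T = 2361.2
T = 2361.2 / 3314.4 = 0.712 °C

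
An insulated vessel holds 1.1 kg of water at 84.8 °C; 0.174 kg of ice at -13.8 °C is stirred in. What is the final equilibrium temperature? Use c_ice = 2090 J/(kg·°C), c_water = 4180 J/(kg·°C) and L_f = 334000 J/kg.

T_f ≈ 61.4 °C

Energy conservation, ΣQ = 0:
warm ice to 0 °C: 0.174·2090·(0 − (-13.8)) = 5018.5; fusion: m_ice L_f = 0.174·334000 = 58116; meltwater 0→T: 0.174·4180·T = 727.32 T; water: 4598(T − 84.8)
5325.3 T = 389910 − 63135 = 326776
T ≈ 61.36 °C (positive, so assuming full melt was valid).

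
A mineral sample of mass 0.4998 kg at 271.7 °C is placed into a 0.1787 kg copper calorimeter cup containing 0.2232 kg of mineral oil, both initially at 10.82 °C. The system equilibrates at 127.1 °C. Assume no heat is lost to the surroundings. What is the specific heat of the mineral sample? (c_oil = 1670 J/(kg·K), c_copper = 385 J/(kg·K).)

Setting the total heat transfer to zero:
0.4998·c·(127.1 − 271.7) + 0.2232·1670·(127.1 − 10.82) + 0.1787·385·(127.1 − 10.82) = 0
-72.27 c = -51343
c = -51343/-72.27 ≈ 710.4 J/(kg·K)

c ≈ 710 J/(kg·K)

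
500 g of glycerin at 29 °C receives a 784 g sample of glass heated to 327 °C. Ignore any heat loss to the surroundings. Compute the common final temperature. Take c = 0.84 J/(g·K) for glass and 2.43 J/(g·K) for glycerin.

T_f ≈ 133.7 °C

Setting the total heat transfer to zero:
784·0.84·(T − 327) + 500·2.43·(T − 29) = 0
658.56(T − 327) + 1215(T − 29) = 0
(658.56 + 1215) T = 658.56·327 + 1215·29
T = 250584/1873.6 ≈ 133.75 °C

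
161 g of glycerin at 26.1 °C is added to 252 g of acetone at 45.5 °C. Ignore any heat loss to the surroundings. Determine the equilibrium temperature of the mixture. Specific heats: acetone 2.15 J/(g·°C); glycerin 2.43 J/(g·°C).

T_f ≈ 37.4 °C

Energy conservation, ΣQ = 0:
252·2.15·(T − 45.5) + 161·2.43·(T − 26.1) = 0
933.03 T = 34863
T ≈ 37.37 °C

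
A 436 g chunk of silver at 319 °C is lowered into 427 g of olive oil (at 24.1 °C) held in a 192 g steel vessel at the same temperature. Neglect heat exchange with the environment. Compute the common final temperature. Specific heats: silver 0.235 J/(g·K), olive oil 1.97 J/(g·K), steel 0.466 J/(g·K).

Net heat exchanged in the isolated system is zero:
436×0.235×(T − 319) + 427×1.97×(T − 24.1) + 192×0.466×(T − 24.1) = 0
(102.46 + 841.19 + 89.47) T = 102.46×319 + 841.19×24.1 + 89.47×24.1
T = 55114 / 1033.1 = 53.3 °C

T_f ≈ 53.3 °C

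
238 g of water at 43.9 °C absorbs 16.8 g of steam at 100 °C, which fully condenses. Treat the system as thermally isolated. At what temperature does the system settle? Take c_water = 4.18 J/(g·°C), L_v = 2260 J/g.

Energy balance with sensible and latent terms:
condense steam: −16.8×2260 = −37968
  condensed water 100 °C→T: 70.22(T − 100)
  original water: 994.84(T − 43.9)
1065.1 T = 37968 + 7022.4 + 43673 = 88664
T ≈ 83.25 °C (< 100 °C, so full condensation is consistent).

T_f ≈ 83.2 °C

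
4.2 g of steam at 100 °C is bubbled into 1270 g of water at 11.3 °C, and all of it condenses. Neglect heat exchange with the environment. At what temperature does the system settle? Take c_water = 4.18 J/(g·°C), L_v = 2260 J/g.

T_f ≈ 13.4 °C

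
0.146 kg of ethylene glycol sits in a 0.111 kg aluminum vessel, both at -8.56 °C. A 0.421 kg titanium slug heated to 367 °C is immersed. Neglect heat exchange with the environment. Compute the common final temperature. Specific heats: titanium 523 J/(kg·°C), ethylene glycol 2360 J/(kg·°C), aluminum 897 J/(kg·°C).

T_f ≈ 115.9 °C

T_f is the heat-capacity-weighted average of the initial temperatures:
T_f = (220.18·367 + 344.56·(-8.56) + 99.57·(-8.56)) / (220.18 + 344.56 + 99.57)
    = 77005 / 664.31 ≈ 115.92 °C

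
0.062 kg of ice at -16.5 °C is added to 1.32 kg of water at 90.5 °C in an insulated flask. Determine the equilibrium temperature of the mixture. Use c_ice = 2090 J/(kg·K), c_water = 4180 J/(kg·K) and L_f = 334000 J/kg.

T_f ≈ 82.5 °C

Sum of m c ΔT and latent-heat terms is zero:
ice -16.5→0 °C: 0.062·2090·16.5 = 2138.1
  fusion: m_ice L_f = 0.062·334000 = 20708
  warm the meltwater: 259.16 T
  water: 5517.6(T − 90.5)
5776.8 T = 499343 − 22846 = 476497
T ≈ 82.49 °C — above 0 °C, consistent with complete melting.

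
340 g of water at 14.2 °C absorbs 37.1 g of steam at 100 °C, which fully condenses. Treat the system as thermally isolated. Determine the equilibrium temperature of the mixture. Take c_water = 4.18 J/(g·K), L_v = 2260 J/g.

Heat gained plus heat lost sum to zero:
condense steam: −37.1×2260 = −83846
  condensed water 100 °C→T: 155.08(T − 100)
  water warms: 340×4.18×(T − 14.2) = 1421.2(T − 14.2)
1576.3 T = 83846 + 15508 + 20181 = 119535
T ≈ 75.83 °C, under the boiling point, so the assumption holds.

T_f ≈ 75.8 °C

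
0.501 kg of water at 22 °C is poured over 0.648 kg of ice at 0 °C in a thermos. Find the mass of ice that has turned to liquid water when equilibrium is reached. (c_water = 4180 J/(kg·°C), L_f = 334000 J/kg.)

m_melted ≈ 0.138 kg

Heat available from the water dropping to 0 °C: 0.501·4180·22 = 46072 J.
To melt every bit of ice: 0.648·334000 = 216432 J.
That's not enough to melt it all — equilibrium is at 0 °C with ice remaining.
m_melted·334000 = 46072  ⇒  m_melted ≈ 0.1379 kg.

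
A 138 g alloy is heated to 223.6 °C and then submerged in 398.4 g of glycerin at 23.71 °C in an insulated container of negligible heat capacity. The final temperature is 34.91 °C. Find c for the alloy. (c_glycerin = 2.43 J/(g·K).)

m_s c (T_s − T_f) = m_glycerin c_glycerin (T_f − T_0):
138·c·(223.6 − 34.91) = 398.4·2.43·(34.91 − 23.71)
26039 c = 10843  ⇒  c ≈ 0.4164 J/(g·K)

c ≈ 0.416 J/(g·K)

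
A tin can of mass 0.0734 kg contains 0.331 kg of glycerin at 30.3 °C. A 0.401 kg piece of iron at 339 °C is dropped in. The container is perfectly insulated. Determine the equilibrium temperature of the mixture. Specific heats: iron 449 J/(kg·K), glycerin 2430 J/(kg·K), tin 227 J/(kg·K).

Let T be the final temperature. ΣQ_i = 0:
0.401·449·(T − 339) + 0.331·2430·(T − 30.3) + 0.0734·227·(T − 30.3) = 0
(180.05 + 804.33 + 16.66) T = 180.05·339 + 804.33·30.3 + 16.66·30.3
T ≈ 85.82 °C

T_f ≈ 85.8 °C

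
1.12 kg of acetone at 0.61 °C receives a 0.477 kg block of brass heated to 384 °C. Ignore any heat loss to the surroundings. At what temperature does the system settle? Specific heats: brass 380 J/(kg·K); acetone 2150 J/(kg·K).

T_f is the heat-capacity-weighted average of the initial temperatures:
T_f = (181.26*384 + 2408*0.61) / (181.26 + 2408)
    = 71073 / 2589.3 ≈ 27.45 °C

T_f ≈ 27.4 °C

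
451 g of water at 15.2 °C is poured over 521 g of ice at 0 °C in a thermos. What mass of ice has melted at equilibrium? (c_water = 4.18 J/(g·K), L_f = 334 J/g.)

m_melted ≈ 85.8 g

Water can give up m c ΔT = 451×4.18×15.2 = 28655 J before reaching 0 °C.
Fully melting the ice requires m_ice L_f = 521×334 = 174014 J.
28655 J < 174014 J, so only part of the ice melts and the system sits at 0 °C.
m_melt = 28655 / L_f = 85.79 g.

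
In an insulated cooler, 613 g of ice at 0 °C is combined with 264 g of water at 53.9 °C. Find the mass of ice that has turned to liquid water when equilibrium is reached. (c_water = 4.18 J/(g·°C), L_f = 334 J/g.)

m_melted ≈ 178 g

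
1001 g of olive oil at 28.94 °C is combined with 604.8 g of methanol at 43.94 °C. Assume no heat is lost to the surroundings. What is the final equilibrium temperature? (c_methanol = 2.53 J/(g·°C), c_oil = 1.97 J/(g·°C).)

T_f ≈ 35.5 °C

Set heat shed by the hot body equal to heat absorbed by the cold body:
604.8×2.53×(43.94 − T) = 1001×1.97×(T − 28.94)
1530.1(43.94 − T) = 1972(T − 28.94)
3502.1 T = 124303  ⇒  T ≈ 35.49 °C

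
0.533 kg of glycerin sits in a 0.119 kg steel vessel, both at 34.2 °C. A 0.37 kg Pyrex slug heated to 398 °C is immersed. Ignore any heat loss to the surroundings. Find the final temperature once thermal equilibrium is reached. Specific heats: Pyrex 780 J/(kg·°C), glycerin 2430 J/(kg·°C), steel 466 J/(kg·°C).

Conservation of energy gives ΣQ = 0:
0.37·780·(T − 398) + 0.533·2430·(T − 34.2) + 0.119·466·(T − 34.2) = 0
(288.6 + 1295.2 + 55.45) T = 288.6·398 + 1295.2·34.2 + 55.45·34.2
T = 161055 / 1639.2 = 98.2 °C

T_f ≈ 98.2 °C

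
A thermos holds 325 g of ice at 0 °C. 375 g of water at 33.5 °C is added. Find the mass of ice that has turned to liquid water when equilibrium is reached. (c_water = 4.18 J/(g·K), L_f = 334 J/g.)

m_melted ≈ 157 g

Cooling the water to 0 °C releases 375·4.18·33.5 = 52511 J.
To melt every bit of ice: 325·334 = 108550 J.
That's not enough to melt it all — equilibrium is at 0 °C with ice remaining.
m_melt = 52511 / L_f = 157.2 g.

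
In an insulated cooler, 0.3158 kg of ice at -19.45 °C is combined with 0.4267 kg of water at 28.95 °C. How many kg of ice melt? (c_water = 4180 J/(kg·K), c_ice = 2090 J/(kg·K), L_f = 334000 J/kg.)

m_melted ≈ 0.116 kg

Water can give up m c ΔT = 0.4267×4180×28.95 = 51635 J before reaching 0 °C.
Of that, 0.3158×2090×19.45 = 12837 J goes to bring the ice to 0 °C, leaving 38798 J.
Fully melting the ice requires m_ice L_f = 0.3158×334000 = 105477 J.
38798 J < 105477 J, so only part of the ice melts and the system sits at 0 °C.
m_melted×334000 = 38798  ⇒  m_melted ≈ 0.1162 kg.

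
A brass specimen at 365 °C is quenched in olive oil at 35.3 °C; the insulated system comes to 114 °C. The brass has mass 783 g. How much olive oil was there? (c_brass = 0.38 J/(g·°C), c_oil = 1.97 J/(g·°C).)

m ≈ 482 g

|Q_brass| = |Q_oil|:
783×0.38×(365 − 114) = m×1.97×(114 − 35.3)
155.04 m = 74683  ⇒  m ≈ 481.7 g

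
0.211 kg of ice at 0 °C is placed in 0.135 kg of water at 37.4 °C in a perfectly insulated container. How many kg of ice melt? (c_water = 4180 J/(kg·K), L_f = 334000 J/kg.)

Cooling the water to 0 °C releases 0.135·4180·37.4 = 21105 J.
Fully melting the ice requires m_ice L_f = 0.211·334000 = 70474 J.
That's not enough to melt it all — equilibrium is at 0 °C with ice remaining.
m_melt = 21105 / L_f = 0.06319 kg.

m_melted ≈ 0.0632 kg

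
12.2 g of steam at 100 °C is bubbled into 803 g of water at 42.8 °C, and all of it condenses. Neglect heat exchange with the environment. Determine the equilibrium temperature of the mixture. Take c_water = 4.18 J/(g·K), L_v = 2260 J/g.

Setting the total heat transfer to zero:
steam→water at 100 °C releases m L_v = 12.2·2260 = 27572
  condensed water 100 °C→T: 51(T − 100)
  water warms: 803·4.18·(T − 42.8) = 3356.5(T − 42.8)
3407.5 T = 27572 + 5099.6 + 143660 = 176332
T ≈ 51.75 °C, under the boiling point, so the assumption holds.

T_f ≈ 51.7 °C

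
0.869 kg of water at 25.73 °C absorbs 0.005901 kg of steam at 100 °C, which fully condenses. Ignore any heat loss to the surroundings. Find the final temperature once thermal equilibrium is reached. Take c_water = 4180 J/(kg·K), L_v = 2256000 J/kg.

T_f ≈ 29.9 °C

Taking heat into each body as positive, Σ m c ΔT = 0:
latent heat released on condensation: 0.005901×2256000 = 13313; condensed water 100 °C→T: 24.67(T − 100); water warms: 0.869×4180×(T − 25.73) = 3632.4(T − 25.73)
3657.1 T = 13313 + 2466.6 + 93462 = 109241
T ≈ 29.87 °C, under the boiling point, so the assumption holds.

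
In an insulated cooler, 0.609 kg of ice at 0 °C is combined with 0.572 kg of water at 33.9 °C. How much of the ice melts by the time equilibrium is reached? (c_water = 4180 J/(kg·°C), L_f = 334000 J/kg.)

m_melted ≈ 0.243 kg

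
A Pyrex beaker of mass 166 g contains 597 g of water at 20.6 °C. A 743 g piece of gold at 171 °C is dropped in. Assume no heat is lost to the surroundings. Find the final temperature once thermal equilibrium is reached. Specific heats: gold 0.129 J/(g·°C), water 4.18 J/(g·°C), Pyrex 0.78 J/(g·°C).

T_f ≈ 25.9 °C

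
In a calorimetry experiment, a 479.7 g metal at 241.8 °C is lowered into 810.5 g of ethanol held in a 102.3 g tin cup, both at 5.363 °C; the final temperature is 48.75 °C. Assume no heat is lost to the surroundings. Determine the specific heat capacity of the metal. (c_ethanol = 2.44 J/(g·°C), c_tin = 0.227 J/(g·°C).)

Energy conservation, ΣQ = 0:
479.7×c×(48.75 − 241.8) + 810.5×2.44×(48.75 − 5.363) + 102.3×0.227×(48.75 − 5.363) = 0
-92606 c = -86811
c = -86811/-92606 ≈ 0.9374 J/(g·°C)

c ≈ 0.937 J/(g·°C)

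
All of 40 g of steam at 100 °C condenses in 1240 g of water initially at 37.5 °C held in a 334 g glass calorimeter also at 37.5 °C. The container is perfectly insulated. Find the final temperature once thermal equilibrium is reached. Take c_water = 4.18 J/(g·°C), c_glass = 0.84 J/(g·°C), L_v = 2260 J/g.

Sum of m c ΔT and latent-heat terms is zero:
condense steam: −40×2260 = −90400
  condensate cools 100→T: 40×4.18×(T − 100) = 167.2(T − 100)
  original water: 5183.2(T − 37.5)
  glass cup: 334×0.84×(T − 37.5) = 280.56(T − 37.5)
5631 T = 90400 + 16720 + 204891 = 312011
T ≈ 55.41 °C — below 100 °C, confirming all the steam condensed.

T_f ≈ 55.4 °C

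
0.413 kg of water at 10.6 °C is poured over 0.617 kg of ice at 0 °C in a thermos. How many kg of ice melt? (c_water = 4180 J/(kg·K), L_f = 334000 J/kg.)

Cooling the water to 0 °C releases 0.413×4180×10.6 = 18299 J.
Fully melting the ice requires m_ice L_f = 0.617×334000 = 206078 J.
Since 18299 < 206078 J, not all the ice melts; equilibrium is at 0 °C.
Mass melted = 18299/334000 ≈ 0.05479 kg.

m_melted ≈ 0.0548 kg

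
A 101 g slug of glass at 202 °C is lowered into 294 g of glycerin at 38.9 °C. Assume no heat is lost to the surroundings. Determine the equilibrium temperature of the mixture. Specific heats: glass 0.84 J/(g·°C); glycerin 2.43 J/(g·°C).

T_f = Σ m_i c_i T_i / Σ m_i c_i:
T_f = (84.84*202 + 714.42*38.9) / (84.84 + 714.42)
    = 44929 / 799.26 ≈ 56.21 °C

T_f ≈ 56.2 °C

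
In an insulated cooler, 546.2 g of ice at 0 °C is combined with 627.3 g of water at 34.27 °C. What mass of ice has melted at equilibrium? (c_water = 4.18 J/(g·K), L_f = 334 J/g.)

Cooling the water to 0 °C releases 627.3×4.18×34.27 = 89860 J.
To melt every bit of ice: 546.2×334 = 182431 J.
That's not enough to melt it all — equilibrium is at 0 °C with ice remaining.
m_melt = 89860 / L_f = 269 g.

m_melted ≈ 269 g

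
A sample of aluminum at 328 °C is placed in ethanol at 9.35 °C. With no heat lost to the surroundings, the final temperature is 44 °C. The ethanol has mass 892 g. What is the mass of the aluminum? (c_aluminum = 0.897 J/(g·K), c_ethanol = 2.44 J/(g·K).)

m ≈ 296 g

Net heat exchanged in the isolated system is zero:
m·0.897·(44 − 328) + 892·2.44·(44 − 9.35) = 0
-254.75 m = -75415
m = -75415/-254.75 ≈ 296 g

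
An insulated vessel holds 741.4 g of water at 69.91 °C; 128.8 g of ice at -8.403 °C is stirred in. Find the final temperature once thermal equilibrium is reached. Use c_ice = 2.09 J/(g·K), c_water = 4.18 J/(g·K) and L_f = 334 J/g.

Energy conservation, ΣQ = 0:
warm ice to 0 °C: 128.8·2.09·(0 − (-8.403)) = 2262
  fusion: m_ice L_f = 128.8·334 = 43019
  meltwater 0→T: 128.8·4.18·T = 538.38 T
  water cools: 741.4·4.18·(T − 69.91) = 3099.1(T − 69.91)
3637.4 T = 216655 − 45281 = 171374
T ≈ 47.11 °C. Since T > 0 °C, the all-ice-melts assumption holds.

T_f ≈ 47.1 °C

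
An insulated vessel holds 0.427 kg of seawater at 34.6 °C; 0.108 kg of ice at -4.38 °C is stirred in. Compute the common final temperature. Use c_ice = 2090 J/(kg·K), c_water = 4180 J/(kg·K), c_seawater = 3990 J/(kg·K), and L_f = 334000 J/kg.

T_f ≈ 10.2 °C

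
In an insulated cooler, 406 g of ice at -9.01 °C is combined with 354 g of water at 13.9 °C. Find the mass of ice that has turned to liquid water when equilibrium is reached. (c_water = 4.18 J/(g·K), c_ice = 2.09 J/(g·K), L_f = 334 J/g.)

m_melted ≈ 38.7 g

Water can give up m c ΔT = 354×4.18×13.9 = 20568 J before reaching 0 °C.
Warming the ice to 0 °C takes 406×2.09×9.01 = 7645.3 J, leaving 12923 J for melting.
To melt every bit of ice: 406×334 = 135604 J.
Since 12923 < 135604 J, not all the ice melts; equilibrium is at 0 °C.
Mass melted = 12923/334 ≈ 38.69 g.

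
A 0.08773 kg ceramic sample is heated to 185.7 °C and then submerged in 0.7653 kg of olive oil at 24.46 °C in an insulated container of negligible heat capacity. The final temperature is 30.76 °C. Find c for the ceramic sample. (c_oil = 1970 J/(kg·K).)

c ≈ 699 J/(kg·K)

Heat lost by the ceramic sample = heat gained by the oil:
0.08773·c·(185.7 − 30.76) = 0.7653·1970·(30.76 − 24.46)
13.59 c = 9498.1  ⇒  c ≈ 698.8 J/(kg·K)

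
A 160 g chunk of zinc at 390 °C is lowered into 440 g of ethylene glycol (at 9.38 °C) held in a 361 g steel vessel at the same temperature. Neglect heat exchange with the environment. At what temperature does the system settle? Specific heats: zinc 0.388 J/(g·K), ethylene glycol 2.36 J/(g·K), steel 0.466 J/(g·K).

Conservation of energy gives ΣQ = 0:
160×0.388×(T − 390) + 440×2.36×(T − 9.38) + 361×0.466×(T − 9.38) = 0
62.08(T − 390) + 1038.4(T − 9.38) + 168.23(T − 9.38) = 0
1268.7 T = 35529
T ≈ 28.00 °C

T_f ≈ 28.0 °C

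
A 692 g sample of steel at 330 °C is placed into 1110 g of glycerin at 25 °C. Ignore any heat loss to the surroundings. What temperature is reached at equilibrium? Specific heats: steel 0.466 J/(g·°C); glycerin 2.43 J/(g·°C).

T_f = Σ m_i c_i T_i / Σ m_i c_i:
T_f = (322.47·330 + 2697.3·25) / (322.47 + 2697.3)
    = 173848 / 3019.8 ≈ 57.57 °C

T_f ≈ 57.6 °C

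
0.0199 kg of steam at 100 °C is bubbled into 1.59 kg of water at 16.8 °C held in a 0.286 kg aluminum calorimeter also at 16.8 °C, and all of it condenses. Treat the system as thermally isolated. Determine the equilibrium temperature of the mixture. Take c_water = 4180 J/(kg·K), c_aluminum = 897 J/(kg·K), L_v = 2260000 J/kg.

Energy conservation, ΣQ = 0:
latent heat released on condensation: 0.0199·2260000 = 44974; condensed water 100 °C→T: 83.18(T − 100); original water: 6646.2(T − 16.8); aluminum cup: 0.286·897·(T − 16.8) = 256.54(T − 16.8)
6985.9 T = 44974 + 8318.2 + 115966 = 169258
T ≈ 24.23 °C, under the boiling point, so the assumption holds.

T_f ≈ 24.2 °C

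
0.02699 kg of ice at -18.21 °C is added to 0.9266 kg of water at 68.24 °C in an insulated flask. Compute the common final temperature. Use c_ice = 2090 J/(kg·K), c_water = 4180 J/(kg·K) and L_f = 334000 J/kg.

T_f ≈ 63.8 °C

Energy balance with sensible and latent terms:
ice -18.21→0 °C: 0.02699×2090×18.21 = 1027.2; latent heat to melt: 0.02699×334000 = 9014.7; meltwater 0→T: 0.02699×4180×T = 112.82 T; water cools: 0.9266×4180×(T − 68.24) = 3873.2(T − 68.24)
3986 T = 264306 − 10042 = 254264
T ≈ 63.79 °C — above 0 °C, consistent with complete melting.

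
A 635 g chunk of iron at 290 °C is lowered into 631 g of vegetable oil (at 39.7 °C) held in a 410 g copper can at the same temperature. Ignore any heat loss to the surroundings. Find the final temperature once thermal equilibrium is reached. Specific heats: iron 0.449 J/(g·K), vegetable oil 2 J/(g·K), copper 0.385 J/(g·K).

T_f ≈ 81.6 °C

Let T be the final temperature. ΣQ_i = 0:
635*0.449*(T − 290) + 631*2*(T − 39.7) + 410*0.385*(T − 39.7) = 0
1705 T = 139051
T ≈ 81.56 °C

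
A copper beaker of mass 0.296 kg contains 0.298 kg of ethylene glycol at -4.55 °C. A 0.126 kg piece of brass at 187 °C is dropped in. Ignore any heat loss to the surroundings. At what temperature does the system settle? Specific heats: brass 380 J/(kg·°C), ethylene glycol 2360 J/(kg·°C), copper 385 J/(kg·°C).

T_f is the heat-capacity-weighted average of the initial temperatures:
T_f = (47.88·187 + 703.28·(-4.55) + 113.96·(-4.55)) / (47.88 + 703.28 + 113.96)
    = 5235.1 / 865.12 ≈ 6.05 °C

T_f ≈ 6.1 °C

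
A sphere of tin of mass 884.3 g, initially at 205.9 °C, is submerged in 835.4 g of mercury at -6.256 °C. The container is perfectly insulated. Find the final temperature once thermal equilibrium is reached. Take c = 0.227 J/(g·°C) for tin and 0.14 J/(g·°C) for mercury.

Heat gained plus heat lost sum to zero:
884.3×0.227×(T − 205.9) + 835.4×0.14×(T − (-6.256)) = 0
317.69 T = 40600
T ≈ 127.80 °C

T_f ≈ 127.8 °C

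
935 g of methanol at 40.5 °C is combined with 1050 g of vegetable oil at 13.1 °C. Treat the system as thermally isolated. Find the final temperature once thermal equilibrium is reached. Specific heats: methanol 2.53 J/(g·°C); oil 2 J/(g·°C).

T_f ≈ 27.6 °C

With ΣQ=0 the equilibrium temperature is the m·c-weighted mean:
T_f = (2365.5·40.5 + 2100·13.1) / (2365.5 + 2100)
    = 123315 / 4465.5 ≈ 27.61 °C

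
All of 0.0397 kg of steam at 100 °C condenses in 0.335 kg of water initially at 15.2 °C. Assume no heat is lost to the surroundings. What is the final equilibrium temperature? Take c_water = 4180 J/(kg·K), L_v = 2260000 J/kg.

Energy conservation, ΣQ = 0:
condense steam: −0.0397×2260000 = −89722
  condensed water 100 °C→T: 165.95(T − 100)
  original water: 1400.3(T − 15.2)
1566.2 T = 89722 + 16595 + 21285 = 127601
T ≈ 81.47 °C — below 100 °C, confirming all the steam condensed.

T_f ≈ 81.5 °C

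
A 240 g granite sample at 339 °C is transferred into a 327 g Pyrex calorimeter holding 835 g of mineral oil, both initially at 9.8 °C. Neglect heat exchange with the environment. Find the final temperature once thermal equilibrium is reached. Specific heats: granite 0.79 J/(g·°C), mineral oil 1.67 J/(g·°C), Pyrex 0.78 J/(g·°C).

T_f ≈ 43.7 °C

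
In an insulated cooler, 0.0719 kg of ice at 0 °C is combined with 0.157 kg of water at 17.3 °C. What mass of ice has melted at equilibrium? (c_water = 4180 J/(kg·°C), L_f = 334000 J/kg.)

Water can give up m c ΔT = 0.157·4180·17.3 = 11353 J before reaching 0 °C.
Fully melting the ice requires m_ice L_f = 0.0719·334000 = 24015 J.
That's not enough to melt it all — equilibrium is at 0 °C with ice remaining.
m_melted·334000 = 11353  ⇒  m_melted ≈ 0.03399 kg.

m_melted ≈ 0.034 kg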